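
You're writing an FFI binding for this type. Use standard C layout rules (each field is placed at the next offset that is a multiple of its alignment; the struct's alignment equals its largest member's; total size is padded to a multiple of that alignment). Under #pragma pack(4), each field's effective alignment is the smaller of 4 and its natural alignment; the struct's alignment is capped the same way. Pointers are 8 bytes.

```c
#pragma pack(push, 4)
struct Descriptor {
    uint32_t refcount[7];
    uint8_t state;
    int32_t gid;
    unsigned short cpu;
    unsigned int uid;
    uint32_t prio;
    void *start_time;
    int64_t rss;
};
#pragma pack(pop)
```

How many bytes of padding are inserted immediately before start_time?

0

0..28  refcount  (28B, 4-aligned)
28..29  state  (1B, 1-aligned)
29..32  -- padding (3B)
32..36  gid  (4B, 4-aligned)
36..38  cpu  (2B, 2-aligned)
38..40  -- padding (2B)
40..44  uid  (4B, 4-aligned)
44..48  prio  (4B, 4-aligned)
48..56  start_time  (8B, 4-aligned)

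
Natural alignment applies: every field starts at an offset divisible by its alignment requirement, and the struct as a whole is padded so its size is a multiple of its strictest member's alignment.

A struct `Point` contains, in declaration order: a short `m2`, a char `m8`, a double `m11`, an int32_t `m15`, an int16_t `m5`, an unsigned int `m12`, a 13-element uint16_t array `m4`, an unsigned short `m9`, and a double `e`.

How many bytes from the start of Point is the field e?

56

0..2  m2  (2B, 2-aligned)
2..3  m8  (1B, 1-aligned)
3..8  -- padding (5B)
8..16  m11  (8B, 8-aligned)
16..20  m15  (4B, 4-aligned)
20..22  m5  (2B, 2-aligned)
22..24  -- padding (2B)
24..28  m12  (4B, 4-aligned)
28..54  m4  (26B, 2-aligned)
54..56  m9  (2B, 2-aligned)
56..64  e  (8B, 8-aligned)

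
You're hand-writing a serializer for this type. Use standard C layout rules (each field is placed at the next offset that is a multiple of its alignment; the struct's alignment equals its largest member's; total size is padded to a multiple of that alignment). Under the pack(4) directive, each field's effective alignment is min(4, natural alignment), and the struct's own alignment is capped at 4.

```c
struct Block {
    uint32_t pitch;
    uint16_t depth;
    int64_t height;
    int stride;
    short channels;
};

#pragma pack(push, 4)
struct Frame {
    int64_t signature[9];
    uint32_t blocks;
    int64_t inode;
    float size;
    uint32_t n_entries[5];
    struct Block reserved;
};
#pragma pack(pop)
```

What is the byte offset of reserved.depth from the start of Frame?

Block: pitch at 0 (size 4, align 4) → ends 4; depth at 4 (size 2, align 2) → ends 6; pad 2 to align 8 for height; height at 8 (size 8, align 8) → ends 16; stride at 16 (size 4, align 4) → ends 20; channels at 20 (size 2, align 2) → ends 22; tail pad 2 to reach multiple of 8; total 24 bytes, alignment 8
signature at 0 (size 72, align 4) → ends 72
blocks at 72 (size 4, align 4) → ends 76
inode at 76 (size 8, align 4) → ends 84
size at 84 (size 4, align 4) → ends 88
n_entries at 88 (size 20, align 4) → ends 108
reserved at 108 (size 24, align 4) → ends 132
within Block: depth at 4
108 + 4 = 112

112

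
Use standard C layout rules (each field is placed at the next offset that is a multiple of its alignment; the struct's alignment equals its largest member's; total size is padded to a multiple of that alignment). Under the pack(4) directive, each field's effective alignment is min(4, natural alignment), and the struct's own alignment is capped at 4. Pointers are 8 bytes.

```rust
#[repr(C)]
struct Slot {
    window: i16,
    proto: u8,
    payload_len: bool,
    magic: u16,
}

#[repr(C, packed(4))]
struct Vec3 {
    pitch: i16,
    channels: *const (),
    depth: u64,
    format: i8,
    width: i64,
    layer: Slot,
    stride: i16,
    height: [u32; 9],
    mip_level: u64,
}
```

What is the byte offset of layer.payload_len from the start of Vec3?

35

Slot: window at 0 (size 2, align 2) → ends 2; proto at 2 (size 1, align 1) → ends 3; payload_len at 3 (size 1, align 1) → ends 4; magic at 4 (size 2, align 2) → ends 6; total 6 bytes, alignment 2
pitch at 0 (size 2, align 2) → ends 2
pad 2 to align 4 for channels
channels at 4 (size 8, align 4) → ends 12
depth at 12 (size 8, align 4) → ends 20
format at 20 (size 1, align 1) → ends 21
pad 3 to align 4 for width
width at 24 (size 8, align 4) → ends 32
layer at 32 (size 6, align 2) → ends 38
within Slot: payload_len at 3
32 + 3 = 35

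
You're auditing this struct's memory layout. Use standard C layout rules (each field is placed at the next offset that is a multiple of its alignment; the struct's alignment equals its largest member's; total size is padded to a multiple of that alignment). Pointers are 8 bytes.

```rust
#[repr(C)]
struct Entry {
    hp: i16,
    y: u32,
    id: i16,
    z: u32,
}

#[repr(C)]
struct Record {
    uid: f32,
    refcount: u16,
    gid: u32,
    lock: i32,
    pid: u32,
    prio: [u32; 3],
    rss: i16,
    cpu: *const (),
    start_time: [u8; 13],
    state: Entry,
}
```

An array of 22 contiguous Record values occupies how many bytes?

1760

Entry: 0..2  hp  (2B, 2-aligned); 2..4  -- padding (2B); 4..8  y  (4B, 4-aligned); 8..10  id  (2B, 2-aligned); 10..12  -- padding (2B); 12..16  z  (4B, 4-aligned); sizeof = 16, alignof = 4
0..4  uid  (4B, 4-aligned)
4..6  refcount  (2B, 2-aligned)
6..8  -- padding (2B)
8..12  gid  (4B, 4-aligned)
12..16  lock  (4B, 4-aligned)
16..20  pid  (4B, 4-aligned)
20..32  prio  (12B, 4-aligned)
32..34  rss  (2B, 2-aligned)
34..40  -- padding (6B)
40..48  cpu  (8B, 8-aligned)
48..61  start_time  (13B, 1-aligned)
61..64  -- padding (3B)
64..80  state  (16B, 4-aligned)
sizeof = 80, alignof = 8
array of 22: 22 × 80 = 1760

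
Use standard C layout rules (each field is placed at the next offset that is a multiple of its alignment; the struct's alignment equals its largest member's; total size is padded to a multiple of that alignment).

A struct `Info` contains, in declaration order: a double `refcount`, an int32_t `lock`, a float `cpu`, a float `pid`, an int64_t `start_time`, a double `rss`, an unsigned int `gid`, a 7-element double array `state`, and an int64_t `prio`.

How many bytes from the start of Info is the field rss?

32

0..8  refcount  (8B, 8-aligned)
8..12  lock  (4B, 4-aligned)
12..16  cpu  (4B, 4-aligned)
16..20  pid  (4B, 4-aligned)
20..24  -- padding (4B)
24..32  start_time  (8B, 8-aligned)
32..40  rss  (8B, 8-aligned)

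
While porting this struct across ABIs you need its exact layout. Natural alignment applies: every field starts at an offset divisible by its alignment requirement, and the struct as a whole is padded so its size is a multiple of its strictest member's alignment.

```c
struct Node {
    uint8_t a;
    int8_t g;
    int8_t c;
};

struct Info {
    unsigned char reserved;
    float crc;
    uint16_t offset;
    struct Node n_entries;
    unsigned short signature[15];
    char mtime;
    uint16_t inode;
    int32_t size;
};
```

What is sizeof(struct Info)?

52 bytes

Node: a at 0 (size 1, align 1) → ends 1; g at 1 (size 1, align 1) → ends 2; c at 2 (size 1, align 1) → ends 3; total 3 bytes, alignment 1
reserved at 0 (size 1, align 1) → ends 1
pad 3 to align 4 for crc
crc at 4 (size 4, align 4) → ends 8
offset at 8 (size 2, align 2) → ends 10
n_entries at 10 (size 3, align 1) → ends 13
pad 1 to align 2 for signature
signature at 14 (size 30, align 2) → ends 44
mtime at 44 (size 1, align 1) → ends 45
pad 1 to align 2 for inode
inode at 46 (size 2, align 2) → ends 48
size at 48 (size 4, align 4) → ends 52
total 52 bytes, alignment 4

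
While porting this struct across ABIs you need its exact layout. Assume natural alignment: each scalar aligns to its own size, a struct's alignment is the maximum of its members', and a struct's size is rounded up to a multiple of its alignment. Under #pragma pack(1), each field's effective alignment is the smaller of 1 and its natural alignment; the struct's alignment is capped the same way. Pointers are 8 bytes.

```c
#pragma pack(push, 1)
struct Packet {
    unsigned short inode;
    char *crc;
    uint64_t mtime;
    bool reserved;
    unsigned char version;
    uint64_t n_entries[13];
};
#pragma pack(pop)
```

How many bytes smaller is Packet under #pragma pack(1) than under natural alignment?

12

natural layout:
  inode at 0 (size 2, align 2) → ends 2
  pad 6 to align 8 for crc
  crc at 8 (size 8, align 8) → ends 16
  mtime at 16 (size 8, align 8) → ends 24
  reserved at 24 (size 1, align 1) → ends 25
  version at 25 (size 1, align 1) → ends 26
  pad 6 to align 8 for n_entries
  n_entries at 32 (size 104, align 8) → ends 136
  total 136 bytes, alignment 8
packed(1) layout:
  inode at 0 (size 2, align 1) → ends 2
  crc at 2 (size 8, align 1) → ends 10
  mtime at 10 (size 8, align 1) → ends 18
  reserved at 18 (size 1, align 1) → ends 19
  version at 19 (size 1, align 1) → ends 20
  n_entries at 20 (size 104, align 1) → ends 124
  total 124 bytes, alignment 1
136 − 124 = 12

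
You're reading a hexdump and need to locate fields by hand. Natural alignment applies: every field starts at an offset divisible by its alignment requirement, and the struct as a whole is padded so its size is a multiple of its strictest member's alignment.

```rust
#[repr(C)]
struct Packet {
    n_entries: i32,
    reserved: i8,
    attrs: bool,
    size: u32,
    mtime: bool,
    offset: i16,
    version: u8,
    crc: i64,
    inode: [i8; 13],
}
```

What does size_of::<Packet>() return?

n_entries at 0 (size 4, align 4) → ends 4
reserved at 4 (size 1, align 1) → ends 5
attrs at 5 (size 1, align 1) → ends 6
pad 2 to align 4 for size
size at 8 (size 4, align 4) → ends 12
mtime at 12 (size 1, align 1) → ends 13
pad 1 to align 2 for offset
offset at 14 (size 2, align 2) → ends 16
version at 16 (size 1, align 1) → ends 17
pad 7 to align 8 for crc
crc at 24 (size 8, align 8) → ends 32
inode at 32 (size 13, align 1) → ends 45
tail pad 3 to reach multiple of 8
total 48 bytes, alignment 8

48 bytes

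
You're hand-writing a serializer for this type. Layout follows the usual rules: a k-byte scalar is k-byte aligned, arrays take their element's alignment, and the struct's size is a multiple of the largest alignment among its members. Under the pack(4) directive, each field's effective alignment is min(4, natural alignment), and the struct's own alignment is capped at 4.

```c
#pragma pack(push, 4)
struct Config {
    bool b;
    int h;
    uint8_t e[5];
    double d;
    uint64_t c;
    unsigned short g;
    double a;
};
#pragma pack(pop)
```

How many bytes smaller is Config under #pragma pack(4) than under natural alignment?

natural layout:
  0..1  b  (1B, 1-aligned)
  1..4  -- padding (3B)
  4..8  h  (4B, 4-aligned)
  8..13  e  (5B, 1-aligned)
  13..16  -- padding (3B)
  16..24  d  (8B, 8-aligned)
  24..32  c  (8B, 8-aligned)
  32..34  g  (2B, 2-aligned)
  34..40  -- padding (6B)
  40..48  a  (8B, 8-aligned)
  sizeof = 48, alignof = 8
packed(4) layout:
  0..1  b  (1B, 1-aligned)
  1..4  -- padding (3B)
  4..8  h  (4B, 4-aligned)
  8..13  e  (5B, 1-aligned)
  13..16  -- padding (3B)
  16..24  d  (8B, 4-aligned)
  24..32  c  (8B, 4-aligned)
  32..34  g  (2B, 2-aligned)
  34..36  -- padding (2B)
  36..44  a  (8B, 4-aligned)
  sizeof = 44, alignof = 4
48 − 44 = 4

4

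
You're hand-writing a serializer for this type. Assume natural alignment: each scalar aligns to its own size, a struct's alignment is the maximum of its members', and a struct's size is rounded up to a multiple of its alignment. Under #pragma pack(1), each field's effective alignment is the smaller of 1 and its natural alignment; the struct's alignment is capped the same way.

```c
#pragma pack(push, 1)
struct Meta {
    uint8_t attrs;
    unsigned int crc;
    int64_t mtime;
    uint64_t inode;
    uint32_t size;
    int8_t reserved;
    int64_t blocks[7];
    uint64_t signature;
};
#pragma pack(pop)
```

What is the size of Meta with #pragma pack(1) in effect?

@0: attrs [1B, align 1] → 1
@1: crc [4B, align 1] → 5
@5: mtime [8B, align 1] → 13
@13: inode [8B, align 1] → 21
@21: size [4B, align 1] → 25
@25: reserved [1B, align 1] → 26
@26: blocks [56B, align 1] → 82
@82: signature [8B, align 1] → 90
size 90, align 1

90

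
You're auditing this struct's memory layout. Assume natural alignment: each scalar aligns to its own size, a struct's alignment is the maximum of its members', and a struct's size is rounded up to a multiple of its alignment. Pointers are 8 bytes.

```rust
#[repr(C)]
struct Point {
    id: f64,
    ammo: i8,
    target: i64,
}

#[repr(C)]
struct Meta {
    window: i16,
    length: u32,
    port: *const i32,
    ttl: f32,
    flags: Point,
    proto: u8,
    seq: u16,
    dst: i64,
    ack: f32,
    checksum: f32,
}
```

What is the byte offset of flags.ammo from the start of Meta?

32

Point: @0: id [8B, align 8] → 8; @8: ammo [1B, align 1] → 9; +7 pad (align 8); @16: target [8B, align 8] → 24; size 24, align 8
@0: window [2B, align 2] → 2
+2 pad (align 4)
@4: length [4B, align 4] → 8
@8: port [8B, align 8] → 16
@16: ttl [4B, align 4] → 20
+4 pad (align 8)
@24: flags [24B, align 8] → 48
within Point: ammo at 8
24 + 8 = 32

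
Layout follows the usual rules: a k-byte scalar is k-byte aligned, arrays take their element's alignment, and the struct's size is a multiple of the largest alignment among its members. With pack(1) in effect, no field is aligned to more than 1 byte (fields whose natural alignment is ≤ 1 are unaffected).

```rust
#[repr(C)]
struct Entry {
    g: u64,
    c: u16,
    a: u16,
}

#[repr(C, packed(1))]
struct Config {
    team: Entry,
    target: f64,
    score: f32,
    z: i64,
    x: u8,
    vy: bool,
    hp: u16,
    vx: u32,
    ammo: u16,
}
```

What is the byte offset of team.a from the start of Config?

10

Entry: g at 0 (size 8, align 8) → ends 8; c at 8 (size 2, align 2) → ends 10; a at 10 (size 2, align 2) → ends 12; tail pad 4 to reach multiple of 8; total 16 bytes, alignment 8
team at 0 (size 16, align 1) → ends 16
within Entry: a at 10
0 + 10 = 10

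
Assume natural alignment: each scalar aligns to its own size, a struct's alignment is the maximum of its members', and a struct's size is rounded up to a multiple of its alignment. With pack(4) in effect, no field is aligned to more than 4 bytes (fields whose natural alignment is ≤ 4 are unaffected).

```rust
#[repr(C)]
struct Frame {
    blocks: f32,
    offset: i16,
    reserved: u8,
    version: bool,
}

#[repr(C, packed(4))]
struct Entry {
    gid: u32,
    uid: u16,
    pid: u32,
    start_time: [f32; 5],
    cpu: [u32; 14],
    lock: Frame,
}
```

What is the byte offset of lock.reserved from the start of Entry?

Frame: 0..4  blocks  (4B, 4-aligned); 4..6  offset  (2B, 2-aligned); 6..7  reserved  (1B, 1-aligned); 7..8  version  (1B, 1-aligned); sizeof = 8, alignof = 4
0..4  gid  (4B, 4-aligned)
4..6  uid  (2B, 2-aligned)
6..8  -- padding (2B)
8..12  pid  (4B, 4-aligned)
12..32  start_time  (20B, 4-aligned)
32..88  cpu  (56B, 4-aligned)
88..96  lock  (8B, 4-aligned)
within Frame: reserved at 6
88 + 6 = 94

94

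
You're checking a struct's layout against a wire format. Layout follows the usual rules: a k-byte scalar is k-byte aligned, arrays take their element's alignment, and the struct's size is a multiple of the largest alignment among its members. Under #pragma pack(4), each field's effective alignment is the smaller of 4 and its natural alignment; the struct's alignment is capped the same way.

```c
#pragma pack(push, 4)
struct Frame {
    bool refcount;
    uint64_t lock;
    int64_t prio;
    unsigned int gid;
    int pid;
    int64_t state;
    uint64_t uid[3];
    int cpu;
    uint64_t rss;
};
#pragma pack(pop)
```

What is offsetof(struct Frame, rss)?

64

refcount at 0 (size 1, align 1) → ends 1
pad 3 to align 4 for lock
lock at 4 (size 8, align 4) → ends 12
prio at 12 (size 8, align 4) → ends 20
gid at 20 (size 4, align 4) → ends 24
pid at 24 (size 4, align 4) → ends 28
state at 28 (size 8, align 4) → ends 36
uid at 36 (size 24, align 4) → ends 60
cpu at 60 (size 4, align 4) → ends 64
rss at 64 (size 8, align 4) → ends 72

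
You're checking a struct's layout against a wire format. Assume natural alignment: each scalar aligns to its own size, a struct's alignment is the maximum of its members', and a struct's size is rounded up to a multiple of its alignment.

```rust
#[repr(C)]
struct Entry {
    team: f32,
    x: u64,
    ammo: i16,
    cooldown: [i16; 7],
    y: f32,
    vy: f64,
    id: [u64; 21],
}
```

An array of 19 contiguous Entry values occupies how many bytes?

0..4  team  (4B, 4-aligned)
4..8  -- padding (4B)
8..16  x  (8B, 8-aligned)
16..18  ammo  (2B, 2-aligned)
18..32  cooldown  (14B, 2-aligned)
32..36  y  (4B, 4-aligned)
36..40  -- padding (4B)
40..48  vy  (8B, 8-aligned)
48..216  id  (168B, 8-aligned)
sizeof = 216, alignof = 8
array of 19: 19 × 216 = 4104

4104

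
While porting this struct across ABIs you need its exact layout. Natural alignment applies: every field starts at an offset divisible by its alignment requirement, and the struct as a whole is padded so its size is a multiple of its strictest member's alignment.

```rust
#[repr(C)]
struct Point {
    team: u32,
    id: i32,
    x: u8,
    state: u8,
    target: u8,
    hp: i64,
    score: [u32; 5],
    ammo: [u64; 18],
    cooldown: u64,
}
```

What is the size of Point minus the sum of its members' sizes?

team at 0 (size 4, align 4) → ends 4
id at 4 (size 4, align 4) → ends 8
x at 8 (size 1, align 1) → ends 9
state at 9 (size 1, align 1) → ends 10
target at 10 (size 1, align 1) → ends 11
pad 5 to align 8 for hp
hp at 16 (size 8, align 8) → ends 24
score at 24 (size 20, align 4) → ends 44
pad 4 to align 8 for ammo
ammo at 48 (size 144, align 8) → ends 192
cooldown at 192 (size 8, align 8) → ends 200
total 200 bytes, alignment 8
data bytes 191, size 200 → padding 9

9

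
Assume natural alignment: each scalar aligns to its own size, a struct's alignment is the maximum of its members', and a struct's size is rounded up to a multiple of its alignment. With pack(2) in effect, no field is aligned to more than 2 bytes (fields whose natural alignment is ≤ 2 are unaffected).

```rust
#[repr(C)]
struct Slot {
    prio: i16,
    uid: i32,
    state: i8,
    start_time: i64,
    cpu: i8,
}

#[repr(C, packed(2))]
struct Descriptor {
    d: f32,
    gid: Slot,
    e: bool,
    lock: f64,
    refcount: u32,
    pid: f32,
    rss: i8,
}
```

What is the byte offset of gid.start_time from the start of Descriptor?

20

Slot: prio at 0 (size 2, align 2) → ends 2; pad 2 to align 4 for uid; uid at 4 (size 4, align 4) → ends 8; state at 8 (size 1, align 1) → ends 9; pad 7 to align 8 for start_time; start_time at 16 (size 8, align 8) → ends 24; cpu at 24 (size 1, align 1) → ends 25; tail pad 7 to reach multiple of 8; total 32 bytes, alignment 8
d at 0 (size 4, align 2) → ends 4
gid at 4 (size 32, align 2) → ends 36
within Slot: start_time at 16
4 + 16 = 20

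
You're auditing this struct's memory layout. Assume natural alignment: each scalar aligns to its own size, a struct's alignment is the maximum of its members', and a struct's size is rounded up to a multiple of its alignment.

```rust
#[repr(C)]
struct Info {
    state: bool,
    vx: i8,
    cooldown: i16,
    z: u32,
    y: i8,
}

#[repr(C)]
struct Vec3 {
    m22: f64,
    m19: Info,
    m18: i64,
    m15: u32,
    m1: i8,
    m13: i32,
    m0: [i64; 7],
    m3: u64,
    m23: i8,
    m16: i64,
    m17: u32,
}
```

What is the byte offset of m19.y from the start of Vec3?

Info: 0..1  state  (1B, 1-aligned); 1..2  vx  (1B, 1-aligned); 2..4  cooldown  (2B, 2-aligned); 4..8  z  (4B, 4-aligned); 8..9  y  (1B, 1-aligned); 9..12  -- tail padding (3B); sizeof = 12, alignof = 4
0..8  m22  (8B, 8-aligned)
8..20  m19  (12B, 4-aligned)
within Info: y at 8
8 + 8 = 16

16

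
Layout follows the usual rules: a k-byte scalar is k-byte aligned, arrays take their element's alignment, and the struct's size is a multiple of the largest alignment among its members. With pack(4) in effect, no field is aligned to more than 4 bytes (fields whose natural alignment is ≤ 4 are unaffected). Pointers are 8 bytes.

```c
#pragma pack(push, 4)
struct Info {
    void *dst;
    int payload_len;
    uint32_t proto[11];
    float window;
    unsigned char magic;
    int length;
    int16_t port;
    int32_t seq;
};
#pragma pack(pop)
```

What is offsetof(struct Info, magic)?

60

0..8  dst  (8B, 4-aligned)
8..12  payload_len  (4B, 4-aligned)
12..56  proto  (44B, 4-aligned)
56..60  window  (4B, 4-aligned)
60..61  magic  (1B, 1-aligned)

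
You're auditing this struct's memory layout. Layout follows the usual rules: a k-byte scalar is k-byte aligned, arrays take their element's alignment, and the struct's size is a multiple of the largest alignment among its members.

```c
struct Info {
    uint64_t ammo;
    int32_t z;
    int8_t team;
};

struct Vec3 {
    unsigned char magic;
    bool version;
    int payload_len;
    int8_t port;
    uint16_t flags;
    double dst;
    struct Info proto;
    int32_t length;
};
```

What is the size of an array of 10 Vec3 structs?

480

Info: @0: ammo [8B, align 8] → 8; @8: z [4B, align 4] → 12; @12: team [1B, align 1] → 13; +3 tail pad (align 8); size 16, align 8
@0: magic [1B, align 1] → 1
@1: version [1B, align 1] → 2
+2 pad (align 4)
@4: payload_len [4B, align 4] → 8
@8: port [1B, align 1] → 9
+1 pad (align 2)
@10: flags [2B, align 2] → 12
+4 pad (align 8)
@16: dst [8B, align 8] → 24
@24: proto [16B, align 8] → 40
@40: length [4B, align 4] → 44
+4 tail pad (align 8)
size 48, align 8
array of 10: 10 × 48 = 480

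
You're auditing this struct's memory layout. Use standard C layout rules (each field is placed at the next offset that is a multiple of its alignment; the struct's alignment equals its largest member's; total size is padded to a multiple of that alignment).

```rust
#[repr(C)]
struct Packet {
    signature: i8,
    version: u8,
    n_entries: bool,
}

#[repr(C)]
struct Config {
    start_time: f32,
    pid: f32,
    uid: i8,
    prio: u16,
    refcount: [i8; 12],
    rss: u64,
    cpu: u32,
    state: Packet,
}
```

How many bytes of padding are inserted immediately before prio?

Packet: signature at 0 (size 1, align 1) → ends 1; version at 1 (size 1, align 1) → ends 2; n_entries at 2 (size 1, align 1) → ends 3; total 3 bytes, alignment 1
start_time at 0 (size 4, align 4) → ends 4
pid at 4 (size 4, align 4) → ends 8
uid at 8 (size 1, align 1) → ends 9
pad 1 to align 2 for prio
prio at 10 (size 2, align 2) → ends 12

1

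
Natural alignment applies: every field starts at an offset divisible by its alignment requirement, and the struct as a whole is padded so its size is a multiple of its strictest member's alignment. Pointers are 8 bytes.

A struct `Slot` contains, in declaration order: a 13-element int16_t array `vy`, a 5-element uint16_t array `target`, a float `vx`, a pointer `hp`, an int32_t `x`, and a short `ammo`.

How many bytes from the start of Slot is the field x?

48

@0: vy [26B, align 2] → 26
@26: target [10B, align 2] → 36
@36: vx [4B, align 4] → 40
@40: hp [8B, align 8] → 48
@48: x [4B, align 4] → 52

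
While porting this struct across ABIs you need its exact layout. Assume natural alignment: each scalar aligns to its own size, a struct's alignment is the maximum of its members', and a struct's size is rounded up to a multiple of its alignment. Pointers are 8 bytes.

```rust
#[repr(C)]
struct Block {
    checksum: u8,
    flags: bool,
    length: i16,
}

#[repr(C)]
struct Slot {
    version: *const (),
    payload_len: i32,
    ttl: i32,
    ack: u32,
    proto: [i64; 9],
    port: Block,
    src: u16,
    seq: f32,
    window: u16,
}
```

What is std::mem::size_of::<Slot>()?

Block: checksum at 0 (size 1, align 1) → ends 1; flags at 1 (size 1, align 1) → ends 2; length at 2 (size 2, align 2) → ends 4; total 4 bytes, alignment 2
version at 0 (size 8, align 8) → ends 8
payload_len at 8 (size 4, align 4) → ends 12
ttl at 12 (size 4, align 4) → ends 16
ack at 16 (size 4, align 4) → ends 20
pad 4 to align 8 for proto
proto at 24 (size 72, align 8) → ends 96
port at 96 (size 4, align 2) → ends 100
src at 100 (size 2, align 2) → ends 102
pad 2 to align 4 for seq
seq at 104 (size 4, align 4) → ends 108
window at 108 (size 2, align 2) → ends 110
tail pad 2 to reach multiple of 8
total 112 bytes, alignment 8

112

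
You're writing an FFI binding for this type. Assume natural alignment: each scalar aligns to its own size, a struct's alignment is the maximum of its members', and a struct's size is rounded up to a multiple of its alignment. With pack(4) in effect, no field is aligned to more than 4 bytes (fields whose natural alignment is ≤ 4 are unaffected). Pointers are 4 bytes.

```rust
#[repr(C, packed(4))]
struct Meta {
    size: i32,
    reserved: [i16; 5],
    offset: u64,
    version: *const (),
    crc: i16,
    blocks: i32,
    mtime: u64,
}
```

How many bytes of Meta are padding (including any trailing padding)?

4

size at 0 (size 4, align 4) → ends 4
reserved at 4 (size 10, align 2) → ends 14
pad 2 to align 4 for offset
offset at 16 (size 8, align 4) → ends 24
version at 24 (size 4, align 4) → ends 28
crc at 28 (size 2, align 2) → ends 30
pad 2 to align 4 for blocks
blocks at 32 (size 4, align 4) → ends 36
mtime at 36 (size 8, align 4) → ends 44
total 44 bytes, alignment 4
data bytes 40, size 44 → padding 4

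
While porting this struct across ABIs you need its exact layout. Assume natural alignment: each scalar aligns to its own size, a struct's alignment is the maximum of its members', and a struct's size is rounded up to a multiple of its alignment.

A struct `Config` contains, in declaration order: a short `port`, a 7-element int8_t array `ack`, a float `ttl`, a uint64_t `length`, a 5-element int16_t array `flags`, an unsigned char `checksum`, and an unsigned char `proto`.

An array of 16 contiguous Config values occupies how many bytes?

640

0..2  port  (2B, 2-aligned)
2..9  ack  (7B, 1-aligned)
9..12  -- padding (3B)
12..16  ttl  (4B, 4-aligned)
16..24  length  (8B, 8-aligned)
24..34  flags  (10B, 2-aligned)
34..35  checksum  (1B, 1-aligned)
35..36  proto  (1B, 1-aligned)
36..40  -- tail padding (4B)
sizeof = 40, alignof = 8
array of 16: 16 × 40 = 640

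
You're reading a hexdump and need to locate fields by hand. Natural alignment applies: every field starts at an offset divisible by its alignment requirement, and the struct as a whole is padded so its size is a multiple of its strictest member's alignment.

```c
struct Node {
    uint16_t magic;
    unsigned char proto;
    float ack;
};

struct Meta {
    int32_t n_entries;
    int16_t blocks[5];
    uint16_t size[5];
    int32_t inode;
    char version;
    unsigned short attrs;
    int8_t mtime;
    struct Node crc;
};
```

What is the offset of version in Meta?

Node: magic at 0 (size 2, align 2) → ends 2; proto at 2 (size 1, align 1) → ends 3; pad 1 to align 4 for ack; ack at 4 (size 4, align 4) → ends 8; total 8 bytes, alignment 4
n_entries at 0 (size 4, align 4) → ends 4
blocks at 4 (size 10, align 2) → ends 14
size at 14 (size 10, align 2) → ends 24
inode at 24 (size 4, align 4) → ends 28
version at 28 (size 1, align 1) → ends 29

28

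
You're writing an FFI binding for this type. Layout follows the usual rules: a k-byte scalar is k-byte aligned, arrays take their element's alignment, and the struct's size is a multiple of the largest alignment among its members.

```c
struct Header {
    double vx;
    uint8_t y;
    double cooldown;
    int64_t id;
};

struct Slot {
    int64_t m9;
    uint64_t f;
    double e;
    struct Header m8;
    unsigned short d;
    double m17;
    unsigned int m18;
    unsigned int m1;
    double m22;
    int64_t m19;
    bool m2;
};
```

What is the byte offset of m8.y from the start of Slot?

Header: @0: vx [8B, align 8] → 8; @8: y [1B, align 1] → 9; +7 pad (align 8); @16: cooldown [8B, align 8] → 24; @24: id [8B, align 8] → 32; size 32, align 8
@0: m9 [8B, align 8] → 8
@8: f [8B, align 8] → 16
@16: e [8B, align 8] → 24
@24: m8 [32B, align 8] → 56
within Header: y at 8
24 + 8 = 32

32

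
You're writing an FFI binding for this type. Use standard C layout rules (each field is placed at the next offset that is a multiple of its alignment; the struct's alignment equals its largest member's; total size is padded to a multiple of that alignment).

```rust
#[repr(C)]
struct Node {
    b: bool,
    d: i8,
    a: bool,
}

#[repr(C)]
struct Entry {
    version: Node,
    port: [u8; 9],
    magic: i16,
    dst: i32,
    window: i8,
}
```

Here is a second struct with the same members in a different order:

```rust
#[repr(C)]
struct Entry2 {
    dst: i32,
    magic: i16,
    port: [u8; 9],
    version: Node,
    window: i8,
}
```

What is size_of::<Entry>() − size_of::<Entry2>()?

4

Node: 0..1  b  (1B, 1-aligned); 1..2  d  (1B, 1-aligned); 2..3  a  (1B, 1-aligned); sizeof = 3, alignof = 1
0..3  version  (3B, 1-aligned)
3..12  port  (9B, 1-aligned)
12..14  magic  (2B, 2-aligned)
14..16  -- padding (2B)
16..20  dst  (4B, 4-aligned)
20..21  window  (1B, 1-aligned)
21..24  -- tail padding (3B)
sizeof = 24, alignof = 4
— Entry2 —
0..4  dst  (4B, 4-aligned)
4..6  magic  (2B, 2-aligned)
6..15  port  (9B, 1-aligned)
15..18  version  (3B, 1-aligned)
18..19  window  (1B, 1-aligned)
19..20  -- tail padding (1B)
sizeof = 20, alignof = 4
24 − 20 = 4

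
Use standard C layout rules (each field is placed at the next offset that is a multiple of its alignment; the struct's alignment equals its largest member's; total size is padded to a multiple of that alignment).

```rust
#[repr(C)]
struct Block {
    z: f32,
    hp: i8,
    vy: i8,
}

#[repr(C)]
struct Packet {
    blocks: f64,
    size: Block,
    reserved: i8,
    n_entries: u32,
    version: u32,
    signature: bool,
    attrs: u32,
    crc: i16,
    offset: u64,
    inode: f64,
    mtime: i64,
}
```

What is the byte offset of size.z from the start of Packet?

8

Block: z at 0 (size 4, align 4) → ends 4; hp at 4 (size 1, align 1) → ends 5; vy at 5 (size 1, align 1) → ends 6; tail pad 2 to reach multiple of 4; total 8 bytes, alignment 4
blocks at 0 (size 8, align 8) → ends 8
size at 8 (size 8, align 4) → ends 16
within Block: z at 0
8 + 0 = 8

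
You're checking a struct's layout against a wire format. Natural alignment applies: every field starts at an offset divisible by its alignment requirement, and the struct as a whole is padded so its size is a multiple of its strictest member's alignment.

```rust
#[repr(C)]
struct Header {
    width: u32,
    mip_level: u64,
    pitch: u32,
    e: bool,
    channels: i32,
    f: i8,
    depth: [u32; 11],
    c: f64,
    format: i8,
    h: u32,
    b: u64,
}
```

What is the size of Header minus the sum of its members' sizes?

@0: width [4B, align 4] → 4
+4 pad (align 8)
@8: mip_level [8B, align 8] → 16
@16: pitch [4B, align 4] → 20
@20: e [1B, align 1] → 21
+3 pad (align 4)
@24: channels [4B, align 4] → 28
@28: f [1B, align 1] → 29
+3 pad (align 4)
@32: depth [44B, align 4] → 76
+4 pad (align 8)
@80: c [8B, align 8] → 88
@88: format [1B, align 1] → 89
+3 pad (align 4)
@92: h [4B, align 4] → 96
@96: b [8B, align 8] → 104
size 104, align 8
data bytes 87, size 104 → padding 17

17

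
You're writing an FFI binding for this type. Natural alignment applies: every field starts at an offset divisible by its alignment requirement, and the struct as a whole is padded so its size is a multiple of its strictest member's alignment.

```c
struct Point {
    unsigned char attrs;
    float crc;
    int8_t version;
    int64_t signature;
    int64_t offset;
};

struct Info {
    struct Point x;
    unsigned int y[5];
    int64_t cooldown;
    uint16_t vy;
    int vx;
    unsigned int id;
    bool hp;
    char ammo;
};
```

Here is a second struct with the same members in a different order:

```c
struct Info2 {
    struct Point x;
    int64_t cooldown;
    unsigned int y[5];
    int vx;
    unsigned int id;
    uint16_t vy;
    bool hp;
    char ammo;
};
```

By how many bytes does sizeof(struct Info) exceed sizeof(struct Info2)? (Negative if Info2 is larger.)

8

Point: @0: attrs [1B, align 1] → 1; +3 pad (align 4); @4: crc [4B, align 4] → 8; @8: version [1B, align 1] → 9; +7 pad (align 8); @16: signature [8B, align 8] → 24; @24: offset [8B, align 8] → 32; size 32, align 8
@0: x [32B, align 8] → 32
@32: y [20B, align 4] → 52
+4 pad (align 8)
@56: cooldown [8B, align 8] → 64
@64: vy [2B, align 2] → 66
+2 pad (align 4)
@68: vx [4B, align 4] → 72
@72: id [4B, align 4] → 76
@76: hp [1B, align 1] → 77
@77: ammo [1B, align 1] → 78
+2 tail pad (align 8)
size 80, align 8
— Info2 —
@0: x [32B, align 8] → 32
@32: cooldown [8B, align 8] → 40
@40: y [20B, align 4] → 60
@60: vx [4B, align 4] → 64
@64: id [4B, align 4] → 68
@68: vy [2B, align 2] → 70
@70: hp [1B, align 1] → 71
@71: ammo [1B, align 1] → 72
size 72, align 8
80 − 72 = 8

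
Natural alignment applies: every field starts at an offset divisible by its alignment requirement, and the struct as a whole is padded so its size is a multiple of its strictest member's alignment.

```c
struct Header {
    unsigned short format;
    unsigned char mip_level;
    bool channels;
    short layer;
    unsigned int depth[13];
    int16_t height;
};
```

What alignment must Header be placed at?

4

member alignments: format=2, mip_level=1, channels=1, layer=2, depth=4, height=2
max = 4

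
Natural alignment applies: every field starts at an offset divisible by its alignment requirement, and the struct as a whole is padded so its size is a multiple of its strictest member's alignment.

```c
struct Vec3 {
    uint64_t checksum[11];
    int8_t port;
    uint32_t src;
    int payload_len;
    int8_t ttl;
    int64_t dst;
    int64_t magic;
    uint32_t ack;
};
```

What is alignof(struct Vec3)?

member alignments: checksum=8, port=1, src=4, payload_len=4, ttl=1, dst=8, magic=8, ack=4
max = 8

8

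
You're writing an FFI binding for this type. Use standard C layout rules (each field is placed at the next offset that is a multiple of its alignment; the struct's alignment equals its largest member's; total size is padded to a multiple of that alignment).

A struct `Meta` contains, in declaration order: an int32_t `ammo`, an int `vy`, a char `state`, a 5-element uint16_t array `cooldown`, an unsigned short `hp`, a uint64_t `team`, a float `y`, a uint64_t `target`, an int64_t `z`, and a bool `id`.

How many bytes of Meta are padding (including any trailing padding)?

ammo at 0 (size 4, align 4) → ends 4
vy at 4 (size 4, align 4) → ends 8
state at 8 (size 1, align 1) → ends 9
pad 1 to align 2 for cooldown
cooldown at 10 (size 10, align 2) → ends 20
hp at 20 (size 2, align 2) → ends 22
pad 2 to align 8 for team
team at 24 (size 8, align 8) → ends 32
y at 32 (size 4, align 4) → ends 36
pad 4 to align 8 for target
target at 40 (size 8, align 8) → ends 48
z at 48 (size 8, align 8) → ends 56
id at 56 (size 1, align 1) → ends 57
tail pad 7 to reach multiple of 8
total 64 bytes, alignment 8
data bytes 50, size 64 → padding 14

14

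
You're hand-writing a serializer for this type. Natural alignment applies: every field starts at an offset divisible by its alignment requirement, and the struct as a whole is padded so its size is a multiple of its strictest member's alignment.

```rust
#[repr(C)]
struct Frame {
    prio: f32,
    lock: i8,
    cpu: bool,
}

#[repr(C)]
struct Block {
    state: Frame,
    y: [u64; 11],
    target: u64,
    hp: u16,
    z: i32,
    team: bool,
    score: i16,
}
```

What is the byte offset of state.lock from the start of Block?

Frame: prio at 0 (size 4, align 4) → ends 4; lock at 4 (size 1, align 1) → ends 5; cpu at 5 (size 1, align 1) → ends 6; tail pad 2 to reach multiple of 4; total 8 bytes, alignment 4
state at 0 (size 8, align 4) → ends 8
within Frame: lock at 4
0 + 4 = 4

4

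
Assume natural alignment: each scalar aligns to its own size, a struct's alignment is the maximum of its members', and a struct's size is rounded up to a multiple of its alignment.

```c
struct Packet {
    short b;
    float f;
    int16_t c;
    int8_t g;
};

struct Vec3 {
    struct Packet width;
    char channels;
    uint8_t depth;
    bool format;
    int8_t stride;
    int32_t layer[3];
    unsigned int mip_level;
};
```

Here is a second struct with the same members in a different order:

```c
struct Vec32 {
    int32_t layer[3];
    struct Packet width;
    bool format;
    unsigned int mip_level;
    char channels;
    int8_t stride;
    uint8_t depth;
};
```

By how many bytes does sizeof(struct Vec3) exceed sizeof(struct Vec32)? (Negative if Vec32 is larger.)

Packet: 0..2  b  (2B, 2-aligned); 2..4  -- padding (2B); 4..8  f  (4B, 4-aligned); 8..10  c  (2B, 2-aligned); 10..11  g  (1B, 1-aligned); 11..12  -- tail padding (1B); sizeof = 12, alignof = 4
0..12  width  (12B, 4-aligned)
12..13  channels  (1B, 1-aligned)
13..14  depth  (1B, 1-aligned)
14..15  format  (1B, 1-aligned)
15..16  stride  (1B, 1-aligned)
16..28  layer  (12B, 4-aligned)
28..32  mip_level  (4B, 4-aligned)
sizeof = 32, alignof = 4
— Vec32 —
0..12  layer  (12B, 4-aligned)
12..24  width  (12B, 4-aligned)
24..25  format  (1B, 1-aligned)
25..28  -- padding (3B)
28..32  mip_level  (4B, 4-aligned)
32..33  channels  (1B, 1-aligned)
33..34  stride  (1B, 1-aligned)
34..35  depth  (1B, 1-aligned)
35..36  -- tail padding (1B)
sizeof = 36, alignof = 4
32 − 36 = -4

-4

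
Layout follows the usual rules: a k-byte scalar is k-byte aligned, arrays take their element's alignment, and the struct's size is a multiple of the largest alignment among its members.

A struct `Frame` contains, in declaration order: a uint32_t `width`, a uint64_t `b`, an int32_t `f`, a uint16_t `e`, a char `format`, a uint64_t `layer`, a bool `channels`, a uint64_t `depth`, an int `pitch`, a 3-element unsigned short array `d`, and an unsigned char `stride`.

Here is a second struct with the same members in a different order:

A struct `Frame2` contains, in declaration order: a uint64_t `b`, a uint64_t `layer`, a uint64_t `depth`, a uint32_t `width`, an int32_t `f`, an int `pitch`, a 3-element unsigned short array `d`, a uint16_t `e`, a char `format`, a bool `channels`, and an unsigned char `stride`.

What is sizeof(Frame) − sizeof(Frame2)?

width at 0 (size 4, align 4) → ends 4
pad 4 to align 8 for b
b at 8 (size 8, align 8) → ends 16
f at 16 (size 4, align 4) → ends 20
e at 20 (size 2, align 2) → ends 22
format at 22 (size 1, align 1) → ends 23
pad 1 to align 8 for layer
layer at 24 (size 8, align 8) → ends 32
channels at 32 (size 1, align 1) → ends 33
pad 7 to align 8 for depth
depth at 40 (size 8, align 8) → ends 48
pitch at 48 (size 4, align 4) → ends 52
d at 52 (size 6, align 2) → ends 58
stride at 58 (size 1, align 1) → ends 59
tail pad 5 to reach multiple of 8
total 64 bytes, alignment 8
— Frame2 —
b at 0 (size 8, align 8) → ends 8
layer at 8 (size 8, align 8) → ends 16
depth at 16 (size 8, align 8) → ends 24
width at 24 (size 4, align 4) → ends 28
f at 28 (size 4, align 4) → ends 32
pitch at 32 (size 4, align 4) → ends 36
d at 36 (size 6, align 2) → ends 42
e at 42 (size 2, align 2) → ends 44
format at 44 (size 1, align 1) → ends 45
channels at 45 (size 1, align 1) → ends 46
stride at 46 (size 1, align 1) → ends 47
tail pad 1 to reach multiple of 8
total 48 bytes, alignment 8
64 − 48 = 16

16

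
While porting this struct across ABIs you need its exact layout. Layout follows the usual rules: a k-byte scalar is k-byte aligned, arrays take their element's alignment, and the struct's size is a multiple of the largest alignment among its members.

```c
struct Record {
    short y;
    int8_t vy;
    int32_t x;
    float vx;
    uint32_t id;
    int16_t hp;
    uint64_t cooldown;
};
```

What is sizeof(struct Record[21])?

672

@0: y [2B, align 2] → 2
@2: vy [1B, align 1] → 3
+1 pad (align 4)
@4: x [4B, align 4] → 8
@8: vx [4B, align 4] → 12
@12: id [4B, align 4] → 16
@16: hp [2B, align 2] → 18
+6 pad (align 8)
@24: cooldown [8B, align 8] → 32
size 32, align 8
array of 21: 21 × 32 = 672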